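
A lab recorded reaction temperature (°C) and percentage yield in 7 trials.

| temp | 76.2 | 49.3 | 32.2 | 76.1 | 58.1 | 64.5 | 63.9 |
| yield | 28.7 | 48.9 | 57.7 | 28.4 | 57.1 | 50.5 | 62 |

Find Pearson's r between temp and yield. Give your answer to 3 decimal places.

-0.670

n = 7, Σx = 420.3, Σy = 333.3, Σx² = 26684.05, Σy² = 17005.41, Σxy = 19153.45
nΣxy − ΣxΣy = 134074.15 − 140085.99 = -6011.84
nΣx² − (Σx)² = 186788.35 − 176652.09 = 10136.26; nΣy² − (Σy)² = 119037.87 − 111088.89 = 7948.98
r = -6011.84 / √(10136.26 × 7948.98) = -6011.84 / 8976.2424 ≈ -0.670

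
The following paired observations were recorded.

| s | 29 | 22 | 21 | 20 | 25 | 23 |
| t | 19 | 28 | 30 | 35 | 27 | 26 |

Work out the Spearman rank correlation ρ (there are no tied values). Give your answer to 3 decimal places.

Rank s: 6, 3, 2, 1, 5, 4
Rank t: 1, 4, 5, 6, 3, 2
d = rank(s) − rank(t): 5, -1, -3, -5, 2, 2; Σd² = 68
ρ = 1 − 6Σd² / [n(n²−1)] = 1 − 6×68 / (6×35) = 1 − 408/210 ≈ -0.943

-0.943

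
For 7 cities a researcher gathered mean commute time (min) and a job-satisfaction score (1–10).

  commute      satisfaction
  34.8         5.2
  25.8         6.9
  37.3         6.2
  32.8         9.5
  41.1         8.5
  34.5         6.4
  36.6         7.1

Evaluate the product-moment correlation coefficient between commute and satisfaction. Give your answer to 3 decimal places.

0.092

n = 7, Σx = 242.9, Σy = 49.8, Σx² = 8562.83, Σy² = 366.96, Σxy = 1731.85
nΣxy − ΣxΣy = 12122.95 − 12096.42 = 26.53
nΣx² − (Σx)² = 59939.81 − 59000.41 = 939.4; nΣy² − (Σy)² = 2568.72 − 2480.04 = 88.68
r = 26.53 / √(939.4 × 88.68) = 26.53 / 288.6278 ≈ 0.092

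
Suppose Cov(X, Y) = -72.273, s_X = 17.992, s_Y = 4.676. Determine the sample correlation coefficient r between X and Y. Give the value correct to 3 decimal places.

-0.859

r = Cov(X,Y) / (s_X · s_Y) = -72.273 / (17.992 × 4.676)
  = -72.273 / 84.1306 ≈ -0.859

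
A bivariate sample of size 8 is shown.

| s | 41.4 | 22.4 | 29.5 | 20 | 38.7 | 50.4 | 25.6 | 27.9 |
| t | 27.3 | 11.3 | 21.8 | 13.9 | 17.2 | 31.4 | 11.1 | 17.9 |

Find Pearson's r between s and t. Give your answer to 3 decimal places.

0.878

n = 8, Σs = 255.9, Σt = 151.9, Σs² = 8957.59, Σt² = 3266.85, Σst = 5336.21
nΣst − ΣsΣt = 42689.68 − 38871.21 = 3818.47
nΣs² − (Σs)² = 71660.72 − 65484.81 = 6175.91; nΣt² − (Σt)² = 26134.8 − 23073.61 = 3061.19
r = 3818.47 / √(6175.91 × 3061.19) = 3818.47 / 4348.0609 ≈ 0.878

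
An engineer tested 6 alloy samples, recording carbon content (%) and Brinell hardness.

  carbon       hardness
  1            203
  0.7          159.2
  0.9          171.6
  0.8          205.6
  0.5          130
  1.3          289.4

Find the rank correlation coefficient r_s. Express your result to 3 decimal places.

Rank carbon: 5, 2, 4, 3, 1, 6
Rank hardness: 4, 2, 3, 5, 1, 6
d = rank(carbon) − rank(hardness): 1, 0, 1, -2, 0, 0; Σd² = 6
ρ = 1 − 6Σd² / [n(n²−1)] = 1 − 6×6 / (6×35) = 1 − 36/210 ≈ 0.829

0.829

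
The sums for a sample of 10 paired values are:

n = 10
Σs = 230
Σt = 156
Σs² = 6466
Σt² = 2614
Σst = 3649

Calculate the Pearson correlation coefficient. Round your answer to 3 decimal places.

0.132

r = (nΣst − ΣsΣt) / √[(nΣs² − (Σs)²)(nΣt² − (Σt)²)]
Numerator: 10×3649 − 230×156 = 610
Denominator: √[(64660 − 52900)(26140 − 24336)] = √[11760 × 1804] = 4605.9787
r = 610 / 4605.9787 ≈ 0.132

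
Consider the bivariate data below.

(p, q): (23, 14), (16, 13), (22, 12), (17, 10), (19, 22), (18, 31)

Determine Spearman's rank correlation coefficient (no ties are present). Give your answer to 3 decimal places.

Rank p: 6, 1, 5, 2, 4, 3
Rank q: 4, 3, 2, 1, 5, 6
d = rank(p) − rank(q): 2, -2, 3, 1, -1, -3; Σd² = 28
ρ = 1 − 6Σd² / [n(n²−1)] = 1 − 6×28 / (6×35) = 1 − 168/210 ≈ 0.200

0.200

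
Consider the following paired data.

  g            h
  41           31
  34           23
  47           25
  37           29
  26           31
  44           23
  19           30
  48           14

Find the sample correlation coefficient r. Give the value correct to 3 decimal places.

n = 8, Σg = 296, Σh = 206, Σg² = 11692, Σh² = 5542, Σgh = 7361
nΣgh − ΣgΣh = 58888 − 60976 = -2088
nΣg² − (Σg)² = 93536 − 87616 = 5920; nΣh² − (Σh)² = 44336 − 42436 = 1900
r = -2088 / √(5920 × 1900) = -2088 / 3353.8038 ≈ -0.623

-0.623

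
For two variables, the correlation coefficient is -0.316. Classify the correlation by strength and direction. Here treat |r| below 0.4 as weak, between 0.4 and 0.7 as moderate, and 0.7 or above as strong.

r = -0.316 < 0 so the relationship is negative.
|r| = 0.316, which falls in the weak range.

weak negative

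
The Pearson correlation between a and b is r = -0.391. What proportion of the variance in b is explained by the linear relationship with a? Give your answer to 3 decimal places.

0.153

r² = (-0.391)² = 0.153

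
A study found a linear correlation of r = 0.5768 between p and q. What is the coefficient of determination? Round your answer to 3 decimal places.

r² = (0.5768)² = 0.333

0.333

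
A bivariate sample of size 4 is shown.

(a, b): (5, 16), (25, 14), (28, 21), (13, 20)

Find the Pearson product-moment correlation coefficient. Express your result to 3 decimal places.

0.168

n = 4, Σa = 71, Σb = 71, Σa² = 1603, Σb² = 1293, Σab = 1278
nΣab − ΣaΣb = 5112 − 5041 = 71
nΣa² − (Σa)² = 6412 − 5041 = 1371; nΣb² − (Σb)² = 5172 − 5041 = 131
r = 71 / √(1371 × 131) = 71 / 423.7936 ≈ 0.168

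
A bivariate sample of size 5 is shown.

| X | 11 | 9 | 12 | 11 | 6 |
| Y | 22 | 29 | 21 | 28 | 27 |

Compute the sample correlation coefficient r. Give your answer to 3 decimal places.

-0.563

n = 5, ΣX = 49, ΣY = 127, ΣX² = 503, ΣY² = 3279, ΣXY = 1225
nΣXY − ΣXΣY = 6125 − 6223 = -98
nΣX² − (ΣX)² = 2515 − 2401 = 114; nΣY² − (ΣY)² = 16395 − 16129 = 266
r = -98 / √(114 × 266) = -98 / 174.1379 ≈ -0.563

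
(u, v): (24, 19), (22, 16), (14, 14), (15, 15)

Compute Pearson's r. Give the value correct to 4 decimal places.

n = 4, Σu = 75, Σv = 64, Σu² = 1481, Σv² = 1038, Σuv = 1229
nΣuv − ΣuΣv = 4916 − 4800 = 116
nΣu² − (Σu)² = 5924 − 5625 = 299; nΣv² − (Σv)² = 4152 − 4096 = 56
r = 116 / √(299 × 56) = 116 / 129.3986 ≈ 0.8965

0.8965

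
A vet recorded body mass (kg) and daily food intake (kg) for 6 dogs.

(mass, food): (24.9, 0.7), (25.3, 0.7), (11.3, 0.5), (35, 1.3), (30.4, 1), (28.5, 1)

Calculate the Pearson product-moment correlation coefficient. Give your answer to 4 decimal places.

n = 6, Σx = 155.4, Σy = 5.2, Σx² = 4349.2, Σy² = 4.92, Σxy = 145.19
nΣxy − ΣxΣy = 871.14 − 808.08 = 63.06
nΣx² − (Σx)² = 26095.2 − 24149.16 = 1946.04; nΣy² − (Σy)² = 29.52 − 27.04 = 2.48
r = 63.06 / √(1946.04 × 2.48) = 63.06 / 69.4707 ≈ 0.9077

0.9077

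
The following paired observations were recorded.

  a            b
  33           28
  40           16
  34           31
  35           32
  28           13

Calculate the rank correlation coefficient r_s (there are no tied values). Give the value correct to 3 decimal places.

0.400

Rank a: 2, 5, 3, 4, 1
Rank b: 3, 2, 4, 5, 1
d = rank(a) − rank(b): -1, 3, -1, -1, 0; Σd² = 12
ρ = 1 − 6Σd² / [n(n²−1)] = 1 − 6×12 / (5×24) = 1 − 72/120 ≈ 0.400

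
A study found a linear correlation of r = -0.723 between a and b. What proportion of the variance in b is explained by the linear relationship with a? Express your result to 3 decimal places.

0.523

r² = (-0.723)² = 0.523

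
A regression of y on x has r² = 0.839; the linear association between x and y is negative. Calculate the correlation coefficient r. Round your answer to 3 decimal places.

|r| = √0.839 = 0.916
The association is negative, so r = −0.916.

-0.916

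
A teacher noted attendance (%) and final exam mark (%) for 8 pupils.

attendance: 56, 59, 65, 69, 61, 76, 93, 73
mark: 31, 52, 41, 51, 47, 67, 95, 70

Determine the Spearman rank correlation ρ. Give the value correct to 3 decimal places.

0.810

Rank attendance: 1, 2, 4, 5, 3, 7, 8, 6
Rank mark: 1, 5, 2, 4, 3, 6, 8, 7
d = rank(attendance) − rank(mark): 0, -3, 2, 1, 0, 1, 0, -1; Σd² = 16
ρ = 1 − 6Σd² / [n(n²−1)] = 1 − 6×16 / (8×63) = 1 − 96/504 ≈ 0.810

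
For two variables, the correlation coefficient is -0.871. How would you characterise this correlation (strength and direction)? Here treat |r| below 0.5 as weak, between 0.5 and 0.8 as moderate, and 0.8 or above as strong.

strong negative

r = -0.871 < 0 so the relationship is negative.
|r| = 0.871, which falls in the strong range.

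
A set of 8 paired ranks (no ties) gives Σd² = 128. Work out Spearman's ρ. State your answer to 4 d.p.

ρ = 1 − 6Σd² / [n(n²−1)] = 1 − 6×128 / (8×63)
  = 1 − 768/504 = 1 − 1.52381 ≈ -0.5238

-0.5238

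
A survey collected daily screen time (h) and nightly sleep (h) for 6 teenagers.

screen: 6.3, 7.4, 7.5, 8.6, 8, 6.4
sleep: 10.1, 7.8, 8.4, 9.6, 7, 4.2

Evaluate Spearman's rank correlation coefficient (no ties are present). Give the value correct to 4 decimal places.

Rank screen: 1, 3, 4, 6, 5, 2
Rank sleep: 6, 3, 4, 5, 2, 1
d = rank(screen) − rank(sleep): -5, 0, 0, 1, 3, 1; Σd² = 36
ρ = 1 − 6Σd² / [n(n²−1)] = 1 − 6×36 / (6×35) = 1 − 216/210 ≈ -0.0286

-0.0286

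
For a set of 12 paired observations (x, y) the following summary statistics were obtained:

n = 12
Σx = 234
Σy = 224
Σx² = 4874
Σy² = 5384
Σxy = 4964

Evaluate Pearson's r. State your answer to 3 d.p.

0.975

r = (nΣxy − ΣxΣy) / √[(nΣx² − (Σx)²)(nΣy² − (Σy)²)]
Numerator: 12×4964 − 234×224 = 7152
Denominator: √[(58488 − 54756)(64608 − 50176)] = √[3732 × 14432] = 7338.9525
r = 7152 / 7338.9525 ≈ 0.975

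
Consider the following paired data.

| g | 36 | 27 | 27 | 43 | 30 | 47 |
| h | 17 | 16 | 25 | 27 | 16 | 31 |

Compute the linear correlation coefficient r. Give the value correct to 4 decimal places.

n = 6, Σg = 210, Σh = 132, Σg² = 7712, Σh² = 3116, Σgh = 4817
nΣgh − ΣgΣh = 28902 − 27720 = 1182
nΣg² − (Σg)² = 46272 − 44100 = 2172; nΣh² − (Σh)² = 18696 − 17424 = 1272
r = 1182 / √(2172 × 1272) = 1182 / 1662.1624 ≈ 0.7111

0.7111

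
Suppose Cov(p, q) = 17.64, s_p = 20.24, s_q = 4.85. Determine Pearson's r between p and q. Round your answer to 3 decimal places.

0.180

r = Cov(p,q) / (s_p · s_q) = 17.64 / (20.24 × 4.85)
  = 17.64 / 98.1640 ≈ 0.180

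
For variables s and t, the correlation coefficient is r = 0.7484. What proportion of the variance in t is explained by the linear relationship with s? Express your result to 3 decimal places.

0.560

r² = (0.7484)² = 0.560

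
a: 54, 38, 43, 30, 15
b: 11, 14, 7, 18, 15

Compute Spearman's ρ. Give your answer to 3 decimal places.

Rank a: 5, 3, 4, 2, 1
Rank b: 2, 3, 1, 5, 4
d = rank(a) − rank(b): 3, 0, 3, -3, -3; Σd² = 36
ρ = 1 − 6Σd² / [n(n²−1)] = 1 − 6×36 / (5×24) = 1 − 216/120 ≈ -0.800

-0.800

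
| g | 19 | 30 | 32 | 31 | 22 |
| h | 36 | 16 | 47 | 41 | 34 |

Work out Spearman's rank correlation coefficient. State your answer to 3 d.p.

Rank g: 1, 3, 5, 4, 2
Rank h: 3, 1, 5, 4, 2
d = rank(g) − rank(h): -2, 2, 0, 0, 0; Σd² = 8
ρ = 1 − 6Σd² / [n(n²−1)] = 1 − 6×8 / (5×24) = 1 − 48/120 ≈ 0.600

0.600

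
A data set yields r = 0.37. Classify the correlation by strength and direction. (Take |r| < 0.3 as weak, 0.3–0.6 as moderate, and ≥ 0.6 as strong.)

moderate positive

r = 0.37 > 0 so the relationship is positive.
|r| = 0.37, which falls in the moderate range.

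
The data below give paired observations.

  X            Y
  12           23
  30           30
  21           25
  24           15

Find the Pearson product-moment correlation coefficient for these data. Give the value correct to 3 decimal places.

0.273

n = 4, ΣX = 87, ΣY = 93, ΣX² = 2061, ΣY² = 2279, ΣXY = 2061
nΣXY − ΣXΣY = 8244 − 8091 = 153
nΣX² − (ΣX)² = 8244 − 7569 = 675; nΣY² − (ΣY)² = 9116 − 8649 = 467
r = 153 / √(675 × 467) = 153 / 561.4490 ≈ 0.273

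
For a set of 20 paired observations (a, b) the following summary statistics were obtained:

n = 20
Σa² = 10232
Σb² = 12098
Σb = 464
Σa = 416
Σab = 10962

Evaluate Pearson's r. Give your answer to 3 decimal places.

r = (nΣab − ΣaΣb) / √[(nΣa² − (Σa)²)(nΣb² − (Σb)²)]
Numerator: 20×10962 − 416×464 = 26216
Denominator: √[(204640 − 173056)(241960 − 215296)] = √[31584 × 26664] = 29019.9203
r = 26216 / 29019.9203 ≈ 0.903

0.903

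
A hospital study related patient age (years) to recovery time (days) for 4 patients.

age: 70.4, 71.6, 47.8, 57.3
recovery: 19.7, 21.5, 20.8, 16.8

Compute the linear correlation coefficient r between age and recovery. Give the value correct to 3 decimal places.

n = 4, Σx = 247.1, Σy = 78.8, Σx² = 15650.85, Σy² = 1565.22, Σxy = 4883.16
nΣxy − ΣxΣy = 19532.64 − 19471.48 = 61.16
nΣx² − (Σx)² = 62603.4 − 61058.41 = 1544.99; nΣy² − (Σy)² = 6260.88 − 6209.44 = 51.44
r = 61.16 / √(1544.99 × 51.44) = 61.16 / 281.9118 ≈ 0.217

0.217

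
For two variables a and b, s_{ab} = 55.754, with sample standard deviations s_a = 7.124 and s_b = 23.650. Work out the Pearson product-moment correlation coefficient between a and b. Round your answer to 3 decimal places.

0.331

r = Cov(a,b) / (s_a · s_b) = 55.754 / (7.124 × 23.650)
  = 55.754 / 168.4826 ≈ 0.331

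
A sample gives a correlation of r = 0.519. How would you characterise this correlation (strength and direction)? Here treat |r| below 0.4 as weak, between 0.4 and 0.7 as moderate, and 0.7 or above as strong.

r = 0.519 > 0 so the relationship is positive.
|r| = 0.519, which falls in the moderate range.

moderate positive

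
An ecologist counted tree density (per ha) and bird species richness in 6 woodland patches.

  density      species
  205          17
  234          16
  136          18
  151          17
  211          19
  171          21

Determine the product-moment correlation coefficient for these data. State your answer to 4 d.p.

n = 6, Σx = 1108, Σy = 108, Σx² = 211840, Σy² = 1960, Σxy = 19844
nΣxy − ΣxΣy = 119064 − 119664 = -600
nΣx² − (Σx)² = 1271040 − 1227664 = 43376; nΣy² − (Σy)² = 11760 − 11664 = 96
r = -600 / √(43376 × 96) = -600 / 2040.6117 ≈ -0.2940

-0.2940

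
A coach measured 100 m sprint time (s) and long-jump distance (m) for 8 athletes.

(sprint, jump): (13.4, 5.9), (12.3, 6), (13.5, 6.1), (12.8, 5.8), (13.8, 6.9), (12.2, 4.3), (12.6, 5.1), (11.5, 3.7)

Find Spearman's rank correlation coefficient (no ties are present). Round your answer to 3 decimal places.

0.857

Rank sprint: 6, 3, 7, 5, 8, 2, 4, 1
Rank jump: 5, 6, 7, 4, 8, 2, 3, 1
d = rank(sprint) − rank(jump): 1, -3, 0, 1, 0, 0, 1, 0; Σd² = 12
ρ = 1 − 6Σd² / [n(n²−1)] = 1 − 6×12 / (8×63) = 1 − 72/504 ≈ 0.857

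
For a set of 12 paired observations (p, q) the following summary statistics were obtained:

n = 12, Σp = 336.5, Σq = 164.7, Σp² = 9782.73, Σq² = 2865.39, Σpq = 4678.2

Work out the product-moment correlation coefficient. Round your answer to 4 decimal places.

r = (nΣpq − ΣpΣq) / √[(nΣp² − (Σp)²)(nΣq² − (Σq)²)]
Numerator: 12×4678.2 − 336.5×164.7 = 716.85
Denominator: √[(117392.76 − 113232.25)(34384.68 − 27126.09)] = √[4160.51 × 7258.59] = 5495.4014
r = 716.85 / 5495.4014 ≈ 0.1304

0.1304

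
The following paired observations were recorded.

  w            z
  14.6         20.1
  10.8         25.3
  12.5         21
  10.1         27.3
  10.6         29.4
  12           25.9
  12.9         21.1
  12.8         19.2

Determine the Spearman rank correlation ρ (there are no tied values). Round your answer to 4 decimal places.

-0.8333

Rank w: 8, 3, 5, 1, 2, 4, 7, 6
Rank z: 2, 5, 3, 7, 8, 6, 4, 1
d = rank(w) − rank(z): 6, -2, 2, -6, -6, -2, 3, 5; Σd² = 154
ρ = 1 − 6Σd² / [n(n²−1)] = 1 − 6×154 / (8×63) = 1 − 924/504 ≈ -0.8333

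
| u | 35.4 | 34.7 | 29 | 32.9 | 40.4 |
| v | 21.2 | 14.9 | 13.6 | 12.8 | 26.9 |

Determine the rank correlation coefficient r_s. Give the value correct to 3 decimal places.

0.900

Rank u: 4, 3, 1, 2, 5
Rank v: 4, 3, 2, 1, 5
d = rank(u) − rank(v): 0, 0, -1, 1, 0; Σd² = 2
ρ = 1 − 6Σd² / [n(n²−1)] = 1 − 6×2 / (5×24) = 1 − 12/120 ≈ 0.900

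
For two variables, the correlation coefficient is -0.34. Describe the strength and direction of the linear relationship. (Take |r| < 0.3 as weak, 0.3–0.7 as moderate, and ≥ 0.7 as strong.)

moderate negative

r = -0.34 < 0 so the relationship is negative.
|r| = 0.34, which falls in the moderate range.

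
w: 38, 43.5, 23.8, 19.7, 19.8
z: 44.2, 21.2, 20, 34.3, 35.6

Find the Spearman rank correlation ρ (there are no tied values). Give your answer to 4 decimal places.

-0.1000

Rank w: 4, 5, 3, 1, 2
Rank z: 5, 2, 1, 3, 4
d = rank(w) − rank(z): -1, 3, 2, -2, -2; Σd² = 22
ρ = 1 − 6Σd² / [n(n²−1)] = 1 − 6×22 / (5×24) = 1 − 132/120 ≈ -0.1000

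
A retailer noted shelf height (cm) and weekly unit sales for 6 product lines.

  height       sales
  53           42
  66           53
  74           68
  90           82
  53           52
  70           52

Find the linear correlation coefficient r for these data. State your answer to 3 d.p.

0.914

n = 6, Σx = 406, Σy = 349, Σx² = 28450, Σy² = 21329, Σxy = 24532
nΣxy − ΣxΣy = 147192 − 141694 = 5498
nΣx² − (Σx)² = 170700 − 164836 = 5864; nΣy² − (Σy)² = 127974 − 121801 = 6173
r = 5498 / √(5864 × 6173) = 5498 / 6016.5166 ≈ 0.914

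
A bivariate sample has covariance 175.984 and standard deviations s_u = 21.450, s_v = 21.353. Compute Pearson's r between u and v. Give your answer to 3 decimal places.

r = Cov(u,v) / (s_u · s_v) = 175.984 / (21.450 × 21.353)
  = 175.984 / 458.0219 ≈ 0.384

0.384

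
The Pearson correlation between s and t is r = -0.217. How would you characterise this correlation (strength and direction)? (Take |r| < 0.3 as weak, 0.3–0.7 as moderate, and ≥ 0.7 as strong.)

weak negative

r = -0.217 < 0 so the relationship is negative.
|r| = 0.217, which falls in the weak range.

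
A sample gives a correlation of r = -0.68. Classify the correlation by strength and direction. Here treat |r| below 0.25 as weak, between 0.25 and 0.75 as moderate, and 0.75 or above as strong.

r = -0.68 < 0 so the relationship is negative.
|r| = 0.68, which falls in the moderate range.

moderate negative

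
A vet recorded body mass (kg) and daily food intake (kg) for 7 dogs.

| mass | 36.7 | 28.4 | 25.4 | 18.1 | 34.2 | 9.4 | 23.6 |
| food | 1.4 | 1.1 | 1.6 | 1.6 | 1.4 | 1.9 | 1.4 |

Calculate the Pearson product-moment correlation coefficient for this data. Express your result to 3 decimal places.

-0.732

n = 7, Σx = 175.8, Σy = 10.4, Σx² = 4941.18, Σy² = 15.82, Σxy = 251
nΣxy − ΣxΣy = 1757 − 1828.32 = -71.32
nΣx² − (Σx)² = 34588.26 − 30905.64 = 3682.62; nΣy² − (Σy)² = 110.74 − 108.16 = 2.58
r = -71.32 / √(3682.62 × 2.58) = -71.32 / 97.4739 ≈ -0.732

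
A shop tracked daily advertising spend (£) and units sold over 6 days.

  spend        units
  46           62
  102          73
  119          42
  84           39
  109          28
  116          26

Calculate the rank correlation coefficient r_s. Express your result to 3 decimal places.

-0.429

Rank spend: 1, 3, 6, 2, 4, 5
Rank units: 5, 6, 4, 3, 2, 1
d = rank(spend) − rank(units): -4, -3, 2, -1, 2, 4; Σd² = 50
ρ = 1 − 6Σd² / [n(n²−1)] = 1 − 6×50 / (6×35) = 1 − 300/210 ≈ -0.429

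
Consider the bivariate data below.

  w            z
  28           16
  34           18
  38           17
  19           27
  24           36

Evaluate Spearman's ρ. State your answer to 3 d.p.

Rank w: 3, 4, 5, 1, 2
Rank z: 1, 3, 2, 4, 5
d = rank(w) − rank(z): 2, 1, 3, -3, -3; Σd² = 32
ρ = 1 − 6Σd² / [n(n²−1)] = 1 − 6×32 / (5×24) = 1 − 192/120 ≈ -0.600

-0.600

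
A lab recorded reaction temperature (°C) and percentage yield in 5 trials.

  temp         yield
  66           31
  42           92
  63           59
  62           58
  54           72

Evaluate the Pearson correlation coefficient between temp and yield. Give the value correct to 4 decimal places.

-0.9244

n = 5, Σx = 287, Σy = 312, Σx² = 16849, Σy² = 21454, Σxy = 17111
nΣxy − ΣxΣy = 85555 − 89544 = -3989
nΣx² − (Σx)² = 84245 − 82369 = 1876; nΣy² − (Σy)² = 107270 − 97344 = 9926
r = -3989 / √(1876 × 9926) = -3989 / 4315.2261 ≈ -0.9244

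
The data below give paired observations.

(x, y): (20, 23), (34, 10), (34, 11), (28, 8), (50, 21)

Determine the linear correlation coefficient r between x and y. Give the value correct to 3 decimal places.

n = 5, Σx = 166, Σy = 73, Σx² = 5996, Σy² = 1255, Σxy = 2448
nΣxy − ΣxΣy = 12240 − 12118 = 122
nΣx² − (Σx)² = 29980 − 27556 = 2424; nΣy² − (Σy)² = 6275 − 5329 = 946
r = 122 / √(2424 × 946) = 122 / 1514.2998 ≈ 0.081

0.081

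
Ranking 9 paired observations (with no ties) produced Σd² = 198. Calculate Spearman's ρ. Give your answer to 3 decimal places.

-0.650

ρ = 1 − 6Σd² / [n(n²−1)] = 1 − 6×198 / (9×80)
  = 1 − 1188/720 = 1 − 1.6500 ≈ -0.650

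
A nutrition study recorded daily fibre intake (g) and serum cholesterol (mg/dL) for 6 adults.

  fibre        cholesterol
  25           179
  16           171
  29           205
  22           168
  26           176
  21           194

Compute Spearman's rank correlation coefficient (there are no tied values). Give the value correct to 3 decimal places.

0.486

Rank fibre: 4, 1, 6, 3, 5, 2
Rank cholesterol: 4, 2, 6, 1, 3, 5
d = rank(fibre) − rank(cholesterol): 0, -1, 0, 2, 2, -3; Σd² = 18
ρ = 1 − 6Σd² / [n(n²−1)] = 1 − 6×18 / (6×35) = 1 − 108/210 ≈ 0.486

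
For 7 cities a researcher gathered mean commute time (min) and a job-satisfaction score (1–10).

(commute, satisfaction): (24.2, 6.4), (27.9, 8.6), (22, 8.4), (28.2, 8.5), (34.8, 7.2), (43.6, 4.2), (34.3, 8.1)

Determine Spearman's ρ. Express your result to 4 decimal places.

-0.4643

Rank commute: 2, 3, 1, 4, 6, 7, 5
Rank satisfaction: 2, 7, 5, 6, 3, 1, 4
d = rank(commute) − rank(satisfaction): 0, -4, -4, -2, 3, 6, 1; Σd² = 82
ρ = 1 − 6Σd² / [n(n²−1)] = 1 − 6×82 / (7×48) = 1 − 492/336 ≈ -0.4643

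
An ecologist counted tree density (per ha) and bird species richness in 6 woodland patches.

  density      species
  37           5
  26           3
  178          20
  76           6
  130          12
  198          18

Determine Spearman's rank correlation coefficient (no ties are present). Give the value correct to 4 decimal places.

Rank density: 2, 1, 5, 3, 4, 6
Rank species: 2, 1, 6, 3, 4, 5
d = rank(density) − rank(species): 0, 0, -1, 0, 0, 1; Σd² = 2
ρ = 1 − 6Σd² / [n(n²−1)] = 1 − 6×2 / (6×35) = 1 − 12/210 ≈ 0.9429

0.9429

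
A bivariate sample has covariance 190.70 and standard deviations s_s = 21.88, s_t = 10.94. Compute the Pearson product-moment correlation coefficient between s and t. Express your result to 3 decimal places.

0.797

r = Cov(s,t) / (s_s · s_t) = 190.70 / (21.88 × 10.94)
  = 190.70 / 239.3672 ≈ 0.797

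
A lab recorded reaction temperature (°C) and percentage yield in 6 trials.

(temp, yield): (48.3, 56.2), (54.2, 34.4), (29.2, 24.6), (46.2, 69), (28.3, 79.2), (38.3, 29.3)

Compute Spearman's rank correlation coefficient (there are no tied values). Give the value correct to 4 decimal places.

-0.0857

Rank temp: 5, 6, 2, 4, 1, 3
Rank yield: 4, 3, 1, 5, 6, 2
d = rank(temp) − rank(yield): 1, 3, 1, -1, -5, 1; Σd² = 38
ρ = 1 − 6Σd² / [n(n²−1)] = 1 − 6×38 / (6×35) = 1 − 228/210 ≈ -0.0857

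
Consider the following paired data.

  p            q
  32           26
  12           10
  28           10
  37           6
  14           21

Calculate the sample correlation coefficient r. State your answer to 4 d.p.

-0.1273

n = 5, Σp = 123, Σq = 73, Σp² = 3517, Σq² = 1353, Σpq = 1748
nΣpq − ΣpΣq = 8740 − 8979 = -239
nΣp² − (Σp)² = 17585 − 15129 = 2456; nΣq² − (Σq)² = 6765 − 5329 = 1436
r = -239 / √(2456 × 1436) = -239 / 1877.9819 ≈ -0.1273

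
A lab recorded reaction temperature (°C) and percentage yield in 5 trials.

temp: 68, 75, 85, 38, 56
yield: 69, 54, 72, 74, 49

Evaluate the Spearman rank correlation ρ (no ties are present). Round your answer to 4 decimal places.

-0.1000

Rank temp: 3, 4, 5, 1, 2
Rank yield: 3, 2, 4, 5, 1
d = rank(temp) − rank(yield): 0, 2, 1, -4, 1; Σd² = 22
ρ = 1 − 6Σd² / [n(n²−1)] = 1 − 6×22 / (5×24) = 1 − 132/120 ≈ -0.1000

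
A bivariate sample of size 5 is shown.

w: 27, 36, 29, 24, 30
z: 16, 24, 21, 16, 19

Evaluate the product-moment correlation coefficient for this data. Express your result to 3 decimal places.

n = 5, Σw = 146, Σz = 96, Σw² = 4342, Σz² = 1890, Σwz = 2859
nΣwz − ΣwΣz = 14295 − 14016 = 279
nΣw² − (Σw)² = 21710 − 21316 = 394; nΣz² − (Σz)² = 9450 − 9216 = 234
r = 279 / √(394 × 234) = 279 / 303.6379 ≈ 0.919

0.919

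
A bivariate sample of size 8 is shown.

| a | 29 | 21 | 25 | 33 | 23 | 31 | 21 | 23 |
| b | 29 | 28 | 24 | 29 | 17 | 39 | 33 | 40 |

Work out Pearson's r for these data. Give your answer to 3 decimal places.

n = 8, Σa = 206, Σb = 239, Σa² = 5456, Σb² = 7541, Σab = 6199
nΣab − ΣaΣb = 49592 − 49234 = 358
nΣa² − (Σa)² = 43648 − 42436 = 1212; nΣb² − (Σb)² = 60328 − 57121 = 3207
r = 358 / √(1212 × 3207) = 358 / 1971.5182 ≈ 0.182

0.182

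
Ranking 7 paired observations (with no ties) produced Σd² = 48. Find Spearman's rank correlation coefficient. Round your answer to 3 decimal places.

0.143

ρ = 1 − 6Σd² / [n(n²−1)] = 1 − 6×48 / (7×48)
  = 1 − 288/336 = 1 − 0.8571 ≈ 0.143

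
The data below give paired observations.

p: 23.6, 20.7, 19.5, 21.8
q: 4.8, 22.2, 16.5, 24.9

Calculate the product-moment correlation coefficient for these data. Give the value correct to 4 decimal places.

-0.5660

n = 4, Σp = 85.6, Σq = 68.4, Σp² = 1840.94, Σq² = 1408.14, Σpq = 1437.39
nΣpq − ΣpΣq = 5749.56 − 5855.04 = -105.48
nΣp² − (Σp)² = 7363.76 − 7327.36 = 36.4; nΣq² − (Σq)² = 5632.56 − 4678.56 = 954
r = -105.48 / √(36.4 × 954) = -105.48 / 186.3481 ≈ -0.5660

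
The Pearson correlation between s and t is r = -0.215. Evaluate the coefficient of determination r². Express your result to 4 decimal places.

r² = (-0.215)² = 0.0462

0.0462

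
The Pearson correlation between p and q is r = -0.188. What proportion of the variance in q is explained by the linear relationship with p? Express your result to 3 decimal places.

r² = (-0.188)² = 0.035

0.035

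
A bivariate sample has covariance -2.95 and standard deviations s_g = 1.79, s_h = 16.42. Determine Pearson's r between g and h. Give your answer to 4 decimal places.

r = Cov(g,h) / (s_g · s_h) = -2.95 / (1.79 × 16.42)
  = -2.95 / 29.3918 ≈ -0.1004

-0.1004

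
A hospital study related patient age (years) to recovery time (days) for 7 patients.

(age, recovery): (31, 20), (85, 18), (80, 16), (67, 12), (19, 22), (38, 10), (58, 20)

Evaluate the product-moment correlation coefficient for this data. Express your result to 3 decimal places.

n = 7, Σx = 378, Σy = 118, Σx² = 24244, Σy² = 2108, Σxy = 6192
nΣxy − ΣxΣy = 43344 − 44604 = -1260
nΣx² − (Σx)² = 169708 − 142884 = 26824; nΣy² − (Σy)² = 14756 − 13924 = 832
r = -1260 / √(26824 × 832) = -1260 / 4724.1473 ≈ -0.267

-0.267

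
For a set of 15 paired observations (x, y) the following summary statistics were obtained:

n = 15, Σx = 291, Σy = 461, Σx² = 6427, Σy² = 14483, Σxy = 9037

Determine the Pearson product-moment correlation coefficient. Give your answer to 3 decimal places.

0.189

r = (nΣxy − ΣxΣy) / √[(nΣx² − (Σx)²)(nΣy² − (Σy)²)]
Numerator: 15×9037 − 291×461 = 1404
Denominator: √[(96405 − 84681)(217245 − 212521)] = √[11724 × 4724] = 7442.0546
r = 1404 / 7442.0546 ≈ 0.189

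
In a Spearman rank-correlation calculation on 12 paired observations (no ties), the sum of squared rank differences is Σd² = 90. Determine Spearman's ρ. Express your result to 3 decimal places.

ρ = 1 − 6Σd² / [n(n²−1)] = 1 − 6×90 / (12×143)
  = 1 − 540/1716 = 1 − 0.3147 ≈ 0.685

0.685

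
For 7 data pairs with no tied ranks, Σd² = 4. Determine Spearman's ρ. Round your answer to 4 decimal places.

0.9286

ρ = 1 − 6Σd² / [n(n²−1)] = 1 − 6×4 / (7×48)
  = 1 − 24/336 = 1 − 0.07143 ≈ 0.9286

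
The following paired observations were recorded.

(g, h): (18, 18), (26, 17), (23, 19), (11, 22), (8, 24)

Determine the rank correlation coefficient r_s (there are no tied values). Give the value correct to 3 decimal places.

Rank g: 3, 5, 4, 2, 1
Rank h: 2, 1, 3, 4, 5
d = rank(g) − rank(h): 1, 4, 1, -2, -4; Σd² = 38
ρ = 1 − 6Σd² / [n(n²−1)] = 1 − 6×38 / (5×24) = 1 − 228/120 ≈ -0.900

-0.900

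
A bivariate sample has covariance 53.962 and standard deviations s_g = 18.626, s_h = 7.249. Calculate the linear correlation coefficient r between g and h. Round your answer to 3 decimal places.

0.400

r = Cov(g,h) / (s_g · s_h) = 53.962 / (18.626 × 7.249)
  = 53.962 / 135.0199 ≈ 0.400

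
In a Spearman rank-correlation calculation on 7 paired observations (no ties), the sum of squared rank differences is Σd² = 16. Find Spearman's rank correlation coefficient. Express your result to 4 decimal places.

0.7143

ρ = 1 − 6Σd² / [n(n²−1)] = 1 − 6×16 / (7×48)
  = 1 − 96/336 = 1 − 0.28571 ≈ 0.7143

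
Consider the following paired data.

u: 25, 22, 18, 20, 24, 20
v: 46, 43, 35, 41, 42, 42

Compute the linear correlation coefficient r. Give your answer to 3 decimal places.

n = 6, Σu = 129, Σv = 249, Σu² = 2809, Σv² = 10399, Σuv = 5394
nΣuv − ΣuΣv = 32364 − 32121 = 243
nΣu² − (Σu)² = 16854 − 16641 = 213; nΣv² − (Σv)² = 62394 − 62001 = 393
r = 243 / √(213 × 393) = 243 / 289.3251 ≈ 0.840

0.840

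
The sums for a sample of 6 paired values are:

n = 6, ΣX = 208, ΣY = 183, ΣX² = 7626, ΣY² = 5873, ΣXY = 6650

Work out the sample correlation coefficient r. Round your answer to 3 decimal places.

r = (nΣXY − ΣXΣY) / √[(nΣX² − (ΣX)²)(nΣY² − (ΣY)²)]
Numerator: 6×6650 − 208×183 = 1836
Denominator: √[(45756 − 43264)(35238 − 33489)] = √[2492 × 1749] = 2087.7040
r = 1836 / 2087.7040 ≈ 0.879

0.879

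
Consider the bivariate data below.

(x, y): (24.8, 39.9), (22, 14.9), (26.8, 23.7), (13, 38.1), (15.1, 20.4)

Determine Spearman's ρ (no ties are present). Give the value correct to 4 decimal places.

0.1000

Rank x: 4, 3, 5, 1, 2
Rank y: 5, 1, 3, 4, 2
d = rank(x) − rank(y): -1, 2, 2, -3, 0; Σd² = 18
ρ = 1 − 6Σd² / [n(n²−1)] = 1 − 6×18 / (5×24) = 1 − 108/120 ≈ 0.1000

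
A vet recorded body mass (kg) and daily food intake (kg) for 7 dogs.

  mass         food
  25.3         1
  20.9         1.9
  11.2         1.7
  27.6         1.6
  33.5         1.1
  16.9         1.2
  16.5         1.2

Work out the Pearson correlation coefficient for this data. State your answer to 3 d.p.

-0.341

n = 7, Σx = 151.9, Σy = 9.7, Σx² = 3644.21, Σy² = 14.15, Σxy = 205.14
nΣxy − ΣxΣy = 1435.98 − 1473.43 = -37.45
nΣx² − (Σx)² = 25509.47 − 23073.61 = 2435.86; nΣy² − (Σy)² = 99.05 − 94.09 = 4.96
r = -37.45 / √(2435.86 × 4.96) = -37.45 / 109.9175 ≈ -0.341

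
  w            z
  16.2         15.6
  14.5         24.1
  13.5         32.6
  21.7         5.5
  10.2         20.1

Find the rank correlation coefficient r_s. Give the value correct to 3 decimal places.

-0.700

Rank w: 4, 3, 2, 5, 1
Rank z: 2, 4, 5, 1, 3
d = rank(w) − rank(z): 2, -1, -3, 4, -2; Σd² = 34
ρ = 1 − 6Σd² / [n(n²−1)] = 1 − 6×34 / (5×24) = 1 − 204/120 ≈ -0.700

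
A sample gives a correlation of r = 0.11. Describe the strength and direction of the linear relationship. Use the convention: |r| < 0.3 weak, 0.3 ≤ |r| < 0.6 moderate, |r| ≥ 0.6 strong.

r = 0.11 > 0 so the relationship is positive.
|r| = 0.11, which falls in the weak range.

weak positive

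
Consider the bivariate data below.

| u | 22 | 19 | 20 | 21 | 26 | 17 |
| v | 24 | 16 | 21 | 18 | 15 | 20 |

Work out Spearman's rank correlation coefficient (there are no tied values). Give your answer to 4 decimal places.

-0.1429

Rank u: 5, 2, 3, 4, 6, 1
Rank v: 6, 2, 5, 3, 1, 4
d = rank(u) − rank(v): -1, 0, -2, 1, 5, -3; Σd² = 40
ρ = 1 − 6Σd² / [n(n²−1)] = 1 − 6×40 / (6×35) = 1 − 240/210 ≈ -0.1429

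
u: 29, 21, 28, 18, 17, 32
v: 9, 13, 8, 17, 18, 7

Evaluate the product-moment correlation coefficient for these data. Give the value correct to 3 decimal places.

n = 6, Σu = 145, Σv = 72, Σu² = 3703, Σv² = 976, Σuv = 1594
nΣuv − ΣuΣv = 9564 − 10440 = -876
nΣu² − (Σu)² = 22218 − 21025 = 1193; nΣv² − (Σv)² = 5856 − 5184 = 672
r = -876 / √(1193 × 672) = -876 / 895.3748 ≈ -0.978

-0.978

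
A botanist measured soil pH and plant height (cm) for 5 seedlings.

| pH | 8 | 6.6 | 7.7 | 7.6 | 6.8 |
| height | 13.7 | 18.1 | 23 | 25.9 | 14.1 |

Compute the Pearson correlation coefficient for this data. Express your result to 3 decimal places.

n = 5, Σx = 36.7, Σy = 94.8, Σx² = 270.85, Σy² = 1913.92, Σxy = 698.88
nΣxy − ΣxΣy = 3494.4 − 3479.16 = 15.24
nΣx² − (Σx)² = 1354.25 − 1346.89 = 7.36; nΣy² − (Σy)² = 9569.6 − 8987.04 = 582.56
r = 15.24 / √(7.36 × 582.56) = 15.24 / 65.4801 ≈ 0.233

0.233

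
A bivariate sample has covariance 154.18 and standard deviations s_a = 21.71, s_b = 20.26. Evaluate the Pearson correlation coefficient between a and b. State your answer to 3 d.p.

0.351

r = Cov(a,b) / (s_a · s_b) = 154.18 / (21.71 × 20.26)
  = 154.18 / 439.8446 ≈ 0.351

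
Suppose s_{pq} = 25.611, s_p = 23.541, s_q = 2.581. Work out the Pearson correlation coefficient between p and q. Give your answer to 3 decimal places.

r = Cov(p,q) / (s_p · s_q) = 25.611 / (23.541 × 2.581)
  = 25.611 / 60.7593 ≈ 0.422

0.422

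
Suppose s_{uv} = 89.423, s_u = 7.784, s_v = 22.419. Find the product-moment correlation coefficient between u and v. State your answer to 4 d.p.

r = Cov(u,v) / (s_u · s_v) = 89.423 / (7.784 × 22.419)
  = 89.423 / 174.5095 ≈ 0.5124

0.5124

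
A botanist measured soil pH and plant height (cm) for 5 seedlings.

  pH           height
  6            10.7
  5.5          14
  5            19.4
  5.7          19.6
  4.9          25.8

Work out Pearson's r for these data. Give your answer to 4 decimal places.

-0.8095

n = 5, Σx = 27.1, Σy = 89.5, Σx² = 147.75, Σy² = 1736.65, Σxy = 476.34
nΣxy − ΣxΣy = 2381.7 − 2425.45 = -43.75
nΣx² − (Σx)² = 738.75 − 734.41 = 4.34; nΣy² − (Σy)² = 8683.25 − 8010.25 = 673
r = -43.75 / √(4.34 × 673) = -43.75 / 54.0446 ≈ -0.8095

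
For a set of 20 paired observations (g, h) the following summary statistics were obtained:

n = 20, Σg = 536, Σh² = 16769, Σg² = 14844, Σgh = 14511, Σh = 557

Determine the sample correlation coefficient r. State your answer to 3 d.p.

r = (nΣgh − ΣgΣh) / √[(nΣg² − (Σg)²)(nΣh² − (Σh)²)]
Numerator: 20×14511 − 536×557 = -8332
Denominator: √[(296880 − 287296)(335380 − 310249)] = √[9584 × 25131] = 15519.5201
r = -8332 / 15519.5201 ≈ -0.537

-0.537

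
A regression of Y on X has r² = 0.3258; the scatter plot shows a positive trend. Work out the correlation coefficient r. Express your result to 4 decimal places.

0.5708

|r| = √0.3258 = 0.5708
The association is positive, so r = 0.5708.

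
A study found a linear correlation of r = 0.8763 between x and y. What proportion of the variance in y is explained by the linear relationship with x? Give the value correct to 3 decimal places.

r² = (0.8763)² = 0.768

0.768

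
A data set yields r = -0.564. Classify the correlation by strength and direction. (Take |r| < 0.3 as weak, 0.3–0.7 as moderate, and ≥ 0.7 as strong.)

r = -0.564 < 0 so the relationship is negative.
|r| = 0.564, which falls in the moderate range.

moderate negative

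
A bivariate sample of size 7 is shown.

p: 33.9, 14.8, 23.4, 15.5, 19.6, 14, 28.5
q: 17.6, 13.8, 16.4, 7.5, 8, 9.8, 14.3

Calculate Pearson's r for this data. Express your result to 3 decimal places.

0.720

n = 7, Σp = 149.7, Σq = 87.4, Σp² = 3548.47, Σq² = 1189.94, Σpq = 2002.44
nΣpq − ΣpΣq = 14017.08 − 13083.78 = 933.3
nΣp² − (Σp)² = 24839.29 − 22410.09 = 2429.2; nΣq² − (Σq)² = 8329.58 − 7638.76 = 690.82
r = 933.3 / √(2429.2 × 690.82) = 933.3 / 1295.4304 ≈ 0.720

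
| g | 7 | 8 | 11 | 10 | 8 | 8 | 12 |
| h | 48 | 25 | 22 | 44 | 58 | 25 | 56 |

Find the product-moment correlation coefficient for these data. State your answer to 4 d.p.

0.0711

n = 7, Σg = 64, Σh = 278, Σg² = 606, Σh² = 12474, Σgh = 2554
nΣgh − ΣgΣh = 17878 − 17792 = 86
nΣg² − (Σg)² = 4242 − 4096 = 146; nΣh² − (Σh)² = 87318 − 77284 = 10034
r = 86 / √(146 × 10034) = 86 / 1210.3570 ≈ 0.0711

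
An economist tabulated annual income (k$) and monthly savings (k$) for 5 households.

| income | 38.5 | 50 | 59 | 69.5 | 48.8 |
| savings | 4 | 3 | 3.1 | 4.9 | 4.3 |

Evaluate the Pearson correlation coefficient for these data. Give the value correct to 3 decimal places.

n = 5, Σx = 265.8, Σy = 19.3, Σx² = 14674.94, Σy² = 77.11, Σxy = 1037.29
nΣxy − ΣxΣy = 5186.45 − 5129.94 = 56.51
nΣx² − (Σx)² = 73374.7 − 70649.64 = 2725.06; nΣy² − (Σy)² = 385.55 − 372.49 = 13.06
r = 56.51 / √(2725.06 × 13.06) = 56.51 / 188.6512 ≈ 0.300

0.300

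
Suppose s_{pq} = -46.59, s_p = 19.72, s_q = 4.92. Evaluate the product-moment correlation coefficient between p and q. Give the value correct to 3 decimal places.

r = Cov(p,q) / (s_p · s_q) = -46.59 / (19.72 × 4.92)
  = -46.59 / 97.0224 ≈ -0.480

-0.480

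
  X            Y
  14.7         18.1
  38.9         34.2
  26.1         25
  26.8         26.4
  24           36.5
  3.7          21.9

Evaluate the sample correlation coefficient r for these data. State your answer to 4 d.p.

0.6777

n = 6, ΣX = 134.2, ΣY = 162.1, ΣX² = 3718.44, ΣY² = 4631.07, ΣXY = 3913.5
nΣXY − ΣXΣY = 23481 − 21753.82 = 1727.18
nΣX² − (ΣX)² = 22310.64 − 18009.64 = 4301; nΣY² − (ΣY)² = 27786.42 − 26276.41 = 1510.01
r = 1727.18 / √(4301 × 1510.01) = 1727.18 / 2548.4413 ≈ 0.6777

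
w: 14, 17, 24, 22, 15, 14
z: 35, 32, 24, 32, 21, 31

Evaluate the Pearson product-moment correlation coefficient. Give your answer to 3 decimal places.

-0.245

n = 6, Σw = 106, Σz = 175, Σw² = 1966, Σz² = 5251, Σwz = 3063
nΣwz − ΣwΣz = 18378 − 18550 = -172
nΣw² − (Σw)² = 11796 − 11236 = 560; nΣz² − (Σz)² = 31506 − 30625 = 881
r = -172 / √(560 × 881) = -172 / 702.3959 ≈ -0.245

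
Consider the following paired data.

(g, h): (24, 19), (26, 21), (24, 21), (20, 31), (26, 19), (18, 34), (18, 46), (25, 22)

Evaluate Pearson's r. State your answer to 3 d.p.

-0.907

n = 8, Σg = 181, Σh = 213, Σg² = 4177, Σh² = 6321, Σgh = 4610
nΣgh − ΣgΣh = 36880 − 38553 = -1673
nΣg² − (Σg)² = 33416 − 32761 = 655; nΣh² − (Σh)² = 50568 − 45369 = 5199
r = -1673 / √(655 × 5199) = -1673 / 1845.3577 ≈ -0.907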